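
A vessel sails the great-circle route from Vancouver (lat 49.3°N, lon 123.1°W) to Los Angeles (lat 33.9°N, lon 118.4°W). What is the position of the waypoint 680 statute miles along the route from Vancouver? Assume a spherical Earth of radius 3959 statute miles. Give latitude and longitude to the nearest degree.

≈ lat 40°N, lon 120°W

Write both endpoints as unit vectors p₁, p₂ with components (cos φ cos λ, cos φ sin λ, sin φ).
The central angle between the endpoints is δ = arccos(p₁·p₂) ≈ 0.276 rad (15.8°). The total great-circle distance is δ·R ≈ 0.276 × 3959 ≈ 1091 mi, so the target fraction is f = 680/1091 ≈ 0.623.
Interpolate at f ≈ 0.623 with slerp weights a = sin((1−f)δ)/sin δ ≈ 0.381, b = sin(fδ)/sin δ ≈ 0.628.
p = a·p₁ + b·p₂ ≈ (-0.384, -0.667, 0.639); φ = arcsin(p_z) ≈ 39.72°, λ = atan2(p_y, p_x) ≈ -119.92°.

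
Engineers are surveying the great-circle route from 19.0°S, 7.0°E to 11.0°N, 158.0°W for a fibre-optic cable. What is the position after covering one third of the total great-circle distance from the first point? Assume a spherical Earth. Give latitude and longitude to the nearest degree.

≈ 32°S, 52°W

Convert each endpoint to a unit vector on the sphere (x = cos φ cos λ, y = cos φ sin λ, z = sin φ).
The central angle between the endpoints is δ = arccos(p₁·p₂) ≈ 2.853 rad (163.5°).
Interpolate at f = 1/3 with slerp weights a = sin((1−f)δ)/sin δ ≈ 3.323, b = sin(fδ)/sin δ ≈ 2.860.
p = a·p₁ + b·p₂ ≈ (0.515, -0.669, -0.536); φ = arcsin(p_z) ≈ -32.41°, λ = atan2(p_y, p_x) ≈ -52.40°.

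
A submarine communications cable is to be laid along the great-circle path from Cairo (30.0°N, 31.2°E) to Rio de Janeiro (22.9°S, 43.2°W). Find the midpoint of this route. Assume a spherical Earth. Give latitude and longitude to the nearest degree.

≈ 4°N, 7°W

The haversine formula gives a central angle δ ≈ 1.551 rad (88.9°) between the endpoints.
Interpolate at f = 1/2 with slerp weights a = sin((1−f)δ)/sin δ ≈ 0.700, b = sin(fδ)/sin δ ≈ 0.700.
p = a·p₁ + b·p₂ ≈ (0.989, -0.127, 0.078); φ = arcsin(p_z) ≈ 4.45°, λ = atan2(p_y, p_x) ≈ -7.34°.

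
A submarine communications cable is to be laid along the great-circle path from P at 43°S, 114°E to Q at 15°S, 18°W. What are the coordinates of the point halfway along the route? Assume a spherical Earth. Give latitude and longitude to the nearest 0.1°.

Write both endpoints as unit vectors p₁, p₂ with components (cos φ cos λ, cos φ sin λ, sin φ).
The central angle between the endpoints is δ = arccos(p₁·p₂) ≈ 1.871 rad (107.2°).
Interpolate at f = 1/2 with slerp weights a = sin((1−f)δ)/sin δ ≈ 0.843, b = sin(fδ)/sin δ ≈ 0.843.
p = a·p₁ + b·p₂ ≈ (0.524, 0.312, -0.793); φ = arcsin(p_z) ≈ -52.46°, λ = atan2(p_y, p_x) ≈ 30.75°.

≈ 52.5°S, 30.8°E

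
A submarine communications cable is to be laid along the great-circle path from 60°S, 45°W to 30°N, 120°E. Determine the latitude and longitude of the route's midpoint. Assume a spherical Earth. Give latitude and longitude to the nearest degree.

Convert each endpoint to a unit vector on the sphere (x = cos φ cos λ, y = cos φ sin λ, z = sin φ).
The central angle between the endpoints is δ = arccos(p₁·p₂) ≈ 2.589 rad (148.4°).
Interpolate at f = 1/2 with slerp weights a = sin((1−f)δ)/sin δ ≈ 1.834, b = sin(fδ)/sin δ ≈ 1.834.
p = a·p₁ + b·p₂ ≈ (-0.146, 0.727, -0.671); φ = arcsin(p_z) ≈ -42.15°, λ = atan2(p_y, p_x) ≈ 101.33°.

≈ 42°S, 101°E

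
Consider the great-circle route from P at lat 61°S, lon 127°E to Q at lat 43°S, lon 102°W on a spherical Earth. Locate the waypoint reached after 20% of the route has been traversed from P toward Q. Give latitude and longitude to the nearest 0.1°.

≈ lat 70.4°S, lon 151.9°E

From cos δ = sin φ₁ sin φ₂ + cos φ₁ cos φ₂ cos Δλ, the central angle is δ ≈ 1.198 rad (68.7°).
Interpolate at f = 0.20 with slerp weights a = sin((1−f)δ)/sin δ ≈ 0.879, b = sin(fδ)/sin δ ≈ 0.255.
p = a·p₁ + b·p₂ ≈ (-0.295, 0.158, -0.942); φ = arcsin(p_z) ≈ -70.45°, λ = atan2(p_y, p_x) ≈ 151.85°.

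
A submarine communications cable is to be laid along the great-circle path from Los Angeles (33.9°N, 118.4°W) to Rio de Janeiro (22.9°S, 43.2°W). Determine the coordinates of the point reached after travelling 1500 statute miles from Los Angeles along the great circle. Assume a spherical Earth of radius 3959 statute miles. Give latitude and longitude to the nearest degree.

≈ 22°N, 98°W

Write both endpoints as unit vectors p₁, p₂ with components (cos φ cos λ, cos φ sin λ, sin φ).
The central angle between the endpoints is δ = arccos(p₁·p₂) ≈ 1.593 rad (91.2°). The total great-circle distance is δ·R ≈ 1.593 × 3959 ≈ 6305 mi, so the target fraction is f = 1500/6305 ≈ 0.238.
Interpolate at f ≈ 0.238 with slerp weights a = sin((1−f)δ)/sin δ ≈ 0.937, b = sin(fδ)/sin δ ≈ 0.370.
p = a·p₁ + b·p₂ ≈ (-0.122, -0.918, 0.379); φ = arcsin(p_z) ≈ 22.25°, λ = atan2(p_y, p_x) ≈ -97.54°.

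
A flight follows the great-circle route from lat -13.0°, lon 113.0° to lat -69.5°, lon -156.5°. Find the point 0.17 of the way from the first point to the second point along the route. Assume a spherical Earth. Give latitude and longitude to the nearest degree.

≈ lat -25°, lon 118°

Write both endpoints as unit vectors p₁, p₂ with components (cos φ cos λ, cos φ sin λ, sin φ).
The central angle between the endpoints is δ = arccos(p₁·p₂) ≈ 1.362 rad (78.0°).
Interpolate at f = 0.17 with slerp weights a = sin((1−f)δ)/sin δ ≈ 0.925, b = sin(fδ)/sin δ ≈ 0.235.
p = a·p₁ + b·p₂ ≈ (-0.427, 0.797, -0.428); φ = arcsin(p_z) ≈ -25.32°, λ = atan2(p_y, p_x) ≈ 118.21°.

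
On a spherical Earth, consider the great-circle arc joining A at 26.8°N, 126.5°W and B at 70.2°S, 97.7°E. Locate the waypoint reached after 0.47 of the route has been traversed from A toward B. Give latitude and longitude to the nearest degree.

≈ 32°S, 145°W

Write both endpoints as unit vectors p₁, p₂ with components (cos φ cos λ, cos φ sin λ, sin φ).
The central angle between the endpoints is δ = arccos(p₁·p₂) ≈ 2.267 rad (129.9°).
Interpolate at f = 0.47 with slerp weights a = sin((1−f)δ)/sin δ ≈ 1.215, b = sin(fδ)/sin δ ≈ 1.140.
p = a·p₁ + b·p₂ ≈ (-0.697, -0.489, -0.525); φ = arcsin(p_z) ≈ -31.65°, λ = atan2(p_y, p_x) ≈ -144.93°.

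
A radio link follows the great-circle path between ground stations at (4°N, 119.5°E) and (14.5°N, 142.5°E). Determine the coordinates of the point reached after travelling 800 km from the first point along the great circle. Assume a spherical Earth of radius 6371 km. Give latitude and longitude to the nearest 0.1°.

Convert each endpoint to a unit vector on the sphere (x = cos φ cos λ, y = cos φ sin λ, z = sin φ).
The central angle between the endpoints is δ = arccos(p₁·p₂) ≈ 0.436 rad (25.0°). The total great-circle distance is δ·R ≈ 0.436 × 6371 ≈ 2777 km, so the target fraction is f = 800/2777 ≈ 0.288.
Interpolate at f ≈ 0.288 with slerp weights a = sin((1−f)δ)/sin δ ≈ 0.723, b = sin(fδ)/sin δ ≈ 0.297.
p = a·p₁ + b·p₂ ≈ (-0.583, 0.803, 0.125); φ = arcsin(p_z) ≈ 7.16°, λ = atan2(p_y, p_x) ≈ 125.99°.

≈ (7.2°N, 126.0°E)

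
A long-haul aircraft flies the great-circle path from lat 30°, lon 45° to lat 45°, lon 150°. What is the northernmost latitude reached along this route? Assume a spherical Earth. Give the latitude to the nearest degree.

The great circle lies in the plane with unit normal n̂ = (p₁ × p₂)/|p₁ × p₂|.
Here n̂_z ≈ +0.603; the vertex latitude is φ_max = arccos|n̂_z| ≈ 52.9°.
Check via Clairaut: cos φ_max = |cos φ₁| · sin C = cos(30.0°)·sin(44.1°) ≈ 0.603, again giving ≈ 52.9°.

≈ 53°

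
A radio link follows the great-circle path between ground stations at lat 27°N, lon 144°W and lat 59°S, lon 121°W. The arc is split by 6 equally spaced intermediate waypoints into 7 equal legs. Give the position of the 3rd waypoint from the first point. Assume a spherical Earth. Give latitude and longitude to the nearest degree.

≈ lat 10°S, lon 137°W

Convert each endpoint to a unit vector on the sphere (x = cos φ cos λ, y = cos φ sin λ, z = sin φ).
The central angle between the endpoints is δ = arccos(p₁·p₂) ≈ 1.538 rad (88.1°).
Interpolate at f = 3/7 with slerp weights a = sin((1−f)δ)/sin δ ≈ 0.770, b = sin(fδ)/sin δ ≈ 0.613.
p = a·p₁ + b·p₂ ≈ (-0.718, -0.674, -0.175); φ = arcsin(p_z) ≈ -10.10°, λ = atan2(p_y, p_x) ≈ -136.81°.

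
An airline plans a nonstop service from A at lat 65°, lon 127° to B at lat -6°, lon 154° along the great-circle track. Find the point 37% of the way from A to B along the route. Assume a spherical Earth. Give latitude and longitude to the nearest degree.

Write both endpoints as unit vectors p₁, p₂ with components (cos φ cos λ, cos φ sin λ, sin φ).
The central angle between the endpoints is δ = arccos(p₁·p₂) ≈ 1.287 rad (73.8°).
Interpolate at f = 0.37 with slerp weights a = sin((1−f)δ)/sin δ ≈ 0.755, b = sin(fδ)/sin δ ≈ 0.478.
p = a·p₁ + b·p₂ ≈ (-0.619, 0.463, 0.634); φ = arcsin(p_z) ≈ 39.38°, λ = atan2(p_y, p_x) ≈ 143.20°.

≈ lat 39°, lon 143°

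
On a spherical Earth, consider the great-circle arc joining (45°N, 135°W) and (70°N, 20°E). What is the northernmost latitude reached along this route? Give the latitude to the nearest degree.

≈ 83°N

The great circle lies in the plane with unit normal n̂ = (p₁ × p₂)/|p₁ × p₂|.
Here n̂_z ≈ +0.114; the vertex latitude is φ_max = arccos|n̂_z| ≈ 83.4°.
Check via Clairaut: cos φ_max = |cos φ₁| · sin C = cos(45.0°)·sin(9.3°) ≈ 0.114, again giving ≈ 83.4°.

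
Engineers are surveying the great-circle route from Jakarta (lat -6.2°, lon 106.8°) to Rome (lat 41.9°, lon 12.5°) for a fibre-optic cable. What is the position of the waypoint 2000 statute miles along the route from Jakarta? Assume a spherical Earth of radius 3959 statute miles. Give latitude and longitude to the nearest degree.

Write both endpoints as unit vectors p₁, p₂ with components (cos φ cos λ, cos φ sin λ, sin φ).
The central angle between the endpoints is δ = arccos(p₁·p₂) ≈ 1.699 rad (97.3°). The total great-circle distance is δ·R ≈ 1.699 × 3959 ≈ 6725 mi, so the target fraction is f = 2000/6725 ≈ 0.297.
Interpolate at f ≈ 0.297 with slerp weights a = sin((1−f)δ)/sin δ ≈ 0.937, b = sin(fδ)/sin δ ≈ 0.488.
p = a·p₁ + b·p₂ ≈ (0.085, 0.971, 0.225); φ = arcsin(p_z) ≈ 12.98°, λ = atan2(p_y, p_x) ≈ 84.98°.

≈ lat 13°, lon 85°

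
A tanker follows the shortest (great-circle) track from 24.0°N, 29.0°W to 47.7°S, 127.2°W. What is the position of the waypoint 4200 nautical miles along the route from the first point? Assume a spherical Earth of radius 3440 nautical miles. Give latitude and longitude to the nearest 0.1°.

≈ 27.0°S, 78.6°W

Write both endpoints as unit vectors p₁, p₂ with components (cos φ cos λ, cos φ sin λ, sin φ).
The central angle between the endpoints is δ = arccos(p₁·p₂) ≈ 1.970 rad (112.9°). The total great-circle distance is δ·R ≈ 1.970 × 3440 ≈ 6776 nmi, so the target fraction is f = 4200/6776 ≈ 0.620.
Interpolate at f ≈ 0.620 with slerp weights a = sin((1−f)δ)/sin δ ≈ 0.739, b = sin(fδ)/sin δ ≈ 1.020.
p = a·p₁ + b·p₂ ≈ (0.176, -0.874, -0.454); φ = arcsin(p_z) ≈ -26.97°, λ = atan2(p_y, p_x) ≈ -78.64°.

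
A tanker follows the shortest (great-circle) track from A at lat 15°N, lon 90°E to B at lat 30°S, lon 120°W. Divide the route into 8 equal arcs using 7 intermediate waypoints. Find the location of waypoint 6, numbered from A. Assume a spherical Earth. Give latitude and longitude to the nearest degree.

≈ lat 36°S, lon 164°W

Convert each endpoint to a unit vector on the sphere (x = cos φ cos λ, y = cos φ sin λ, z = sin φ).
The central angle between the endpoints is δ = arccos(p₁·p₂) ≈ 2.594 rad (148.6°).
Interpolate at f = 6/8 with slerp weights a = sin((1−f)δ)/sin δ ≈ 1.160, b = sin(fδ)/sin δ ≈ 1.788.
p = a·p₁ + b·p₂ ≈ (-0.774, -0.220, -0.594); φ = arcsin(p_z) ≈ -36.41°, λ = atan2(p_y, p_x) ≈ -164.14°.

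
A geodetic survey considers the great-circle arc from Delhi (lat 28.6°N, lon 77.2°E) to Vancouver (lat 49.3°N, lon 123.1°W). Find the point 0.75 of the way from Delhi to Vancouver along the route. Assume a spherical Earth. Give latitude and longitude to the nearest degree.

From cos δ = sin φ₁ sin φ₂ + cos φ₁ cos φ₂ cos Δλ, the central angle is δ ≈ 1.746 rad (100.0°).
Interpolate at f = 0.75 with slerp weights a = sin((1−f)δ)/sin δ ≈ 0.429, b = sin(fδ)/sin δ ≈ 0.981.
p = a·p₁ + b·p₂ ≈ (-0.266, -0.168, 0.949); φ = arcsin(p_z) ≈ 71.66°, λ = atan2(p_y, p_x) ≈ -147.65°.

≈ lat 72°N, lon 148°W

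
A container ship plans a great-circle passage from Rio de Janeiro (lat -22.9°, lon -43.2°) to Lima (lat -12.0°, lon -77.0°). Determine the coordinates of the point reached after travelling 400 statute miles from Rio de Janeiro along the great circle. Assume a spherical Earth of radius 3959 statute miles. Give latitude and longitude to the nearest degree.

≈ lat -21°, lon -49°

Write both endpoints as unit vectors p₁, p₂ with components (cos φ cos λ, cos φ sin λ, sin φ).
The central angle between the endpoints is δ = arccos(p₁·p₂) ≈ 0.592 rad (33.9°). The total great-circle distance is δ·R ≈ 0.592 × 3959 ≈ 2345 mi, so the target fraction is f = 400/2345 ≈ 0.171.
Interpolate at f ≈ 0.171 with slerp weights a = sin((1−f)δ)/sin δ ≈ 0.845, b = sin(fδ)/sin δ ≈ 0.181.
p = a·p₁ + b·p₂ ≈ (0.607, -0.705, -0.366); φ = arcsin(p_z) ≈ -21.49°, λ = atan2(p_y, p_x) ≈ -49.27°.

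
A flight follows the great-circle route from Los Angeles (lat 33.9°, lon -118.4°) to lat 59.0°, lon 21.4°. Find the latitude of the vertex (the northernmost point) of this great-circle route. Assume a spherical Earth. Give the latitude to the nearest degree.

The great circle lies in the plane with unit normal n̂ = (p₁ × p₂)/|p₁ × p₂|.
Here n̂_z ≈ +0.279; the vertex latitude is φ_max = arccos|n̂_z| ≈ 73.8°.

≈ 74°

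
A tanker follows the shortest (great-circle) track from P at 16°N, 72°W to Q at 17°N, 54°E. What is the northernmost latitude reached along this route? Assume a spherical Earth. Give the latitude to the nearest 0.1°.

The great circle lies in the plane with unit normal n̂ = (p₁ × p₂)/|p₁ × p₂|.
Here n̂_z ≈ +0.837; the vertex latitude is φ_max = arccos|n̂_z| ≈ 33.1°.
Check via Clairaut: cos φ_max = |cos φ₁| · sin C = cos(16.0°)·sin(60.6°) ≈ 0.837, again giving ≈ 33.1°.

≈ 33.1°N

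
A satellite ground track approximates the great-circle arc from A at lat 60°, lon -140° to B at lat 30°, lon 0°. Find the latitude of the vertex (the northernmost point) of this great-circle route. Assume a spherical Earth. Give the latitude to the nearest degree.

≈ 74°

The great circle lies in the plane with unit normal n̂ = (p₁ × p₂)/|p₁ × p₂|.
Here n̂_z ≈ +0.280; the vertex latitude is φ_max = arccos|n̂_z| ≈ 73.8°.
Check via Clairaut: cos φ_max = |cos φ₁| · sin C = cos(60.0°)·sin(34.0°) ≈ 0.280, again giving ≈ 73.8°.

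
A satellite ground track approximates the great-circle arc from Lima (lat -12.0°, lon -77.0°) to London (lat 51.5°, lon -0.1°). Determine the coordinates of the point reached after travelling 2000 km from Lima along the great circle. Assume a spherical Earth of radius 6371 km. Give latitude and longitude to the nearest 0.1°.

≈ lat 2.4°, lon -66.2°

Write both endpoints as unit vectors p₁, p₂ with components (cos φ cos λ, cos φ sin λ, sin φ).
The central angle between the endpoints is δ = arccos(p₁·p₂) ≈ 1.596 rad (91.4°). The total great-circle distance is δ·R ≈ 1.596 × 6371 ≈ 10165 km, so the target fraction is f = 2000/10165 ≈ 0.197.
Interpolate at f ≈ 0.197 with slerp weights a = sin((1−f)δ)/sin δ ≈ 0.959, b = sin(fδ)/sin δ ≈ 0.309.
p = a·p₁ + b·p₂ ≈ (0.403, -0.914, 0.042); φ = arcsin(p_z) ≈ 2.43°, λ = atan2(p_y, p_x) ≈ -66.20°.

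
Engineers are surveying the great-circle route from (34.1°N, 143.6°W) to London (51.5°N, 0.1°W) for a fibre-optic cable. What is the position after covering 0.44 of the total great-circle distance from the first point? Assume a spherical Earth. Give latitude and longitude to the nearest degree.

≈ (67°N, 107°W)

Convert each endpoint to a unit vector on the sphere (x = cos φ cos λ, y = cos φ sin λ, z = sin φ).
The central angle between the endpoints is δ = arccos(p₁·p₂) ≈ 1.546 rad (88.6°).
Interpolate at f = 0.44 with slerp weights a = sin((1−f)δ)/sin δ ≈ 0.762, b = sin(fδ)/sin δ ≈ 0.629.
p = a·p₁ + b·p₂ ≈ (-0.116, -0.375, 0.920); φ = arcsin(p_z) ≈ 66.88°, λ = atan2(p_y, p_x) ≈ -107.20°.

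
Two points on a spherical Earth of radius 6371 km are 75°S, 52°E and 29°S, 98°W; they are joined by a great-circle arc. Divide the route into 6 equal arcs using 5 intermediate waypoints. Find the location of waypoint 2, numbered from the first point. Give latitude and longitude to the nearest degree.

≈ 77°S, 71°W

The haversine formula gives a central angle δ ≈ 1.295 rad (74.2°) between the endpoints.
Interpolate at f = 2/6 with slerp weights a = sin((1−f)δ)/sin δ ≈ 0.790, b = sin(fδ)/sin δ ≈ 0.435.
p = a·p₁ + b·p₂ ≈ (0.073, -0.216, -0.974); φ = arcsin(p_z) ≈ -76.85°, λ = atan2(p_y, p_x) ≈ -71.30°.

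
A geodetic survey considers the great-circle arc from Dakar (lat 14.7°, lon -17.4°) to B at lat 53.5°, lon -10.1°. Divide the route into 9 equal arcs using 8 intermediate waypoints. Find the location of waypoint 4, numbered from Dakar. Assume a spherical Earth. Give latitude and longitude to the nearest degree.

≈ lat 32°, lon -15°

From cos δ = sin φ₁ sin φ₂ + cos φ₁ cos φ₂ cos Δλ, the central angle is δ ≈ 0.685 rad (39.2°).
Interpolate at f = 4/9 with slerp weights a = sin((1−f)δ)/sin δ ≈ 0.587, b = sin(fδ)/sin δ ≈ 0.474.
p = a·p₁ + b·p₂ ≈ (0.819, -0.219, 0.530); φ = arcsin(p_z) ≈ 31.99°, λ = atan2(p_y, p_x) ≈ -14.98°.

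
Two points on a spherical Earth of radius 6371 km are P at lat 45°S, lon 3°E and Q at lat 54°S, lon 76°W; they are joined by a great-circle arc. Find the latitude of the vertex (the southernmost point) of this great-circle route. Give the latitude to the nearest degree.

The great circle lies in the plane with unit normal n̂ = (p₁ × p₂)/|p₁ × p₂|.
Here n̂_z ≈ -0.538; the vertex latitude is φ_max = arccos|n̂_z| ≈ 57.5°.

≈ 57°S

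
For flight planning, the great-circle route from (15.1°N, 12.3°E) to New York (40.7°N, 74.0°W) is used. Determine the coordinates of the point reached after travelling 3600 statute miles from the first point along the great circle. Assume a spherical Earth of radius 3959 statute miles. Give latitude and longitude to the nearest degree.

≈ (40°N, 41°W)

The haversine formula gives a central angle δ ≈ 1.352 rad (77.5°) between the endpoints. The total great-circle distance is δ·R ≈ 1.352 × 3959 ≈ 5352 mi, so the target fraction is f = 3600/5352 ≈ 0.673.
Interpolate at f ≈ 0.673 with slerp weights a = sin((1−f)δ)/sin δ ≈ 0.439, b = sin(fδ)/sin δ ≈ 0.808.
p = a·p₁ + b·p₂ ≈ (0.583, -0.499, 0.641); φ = arcsin(p_z) ≈ 39.90°, λ = atan2(p_y, p_x) ≈ -40.56°.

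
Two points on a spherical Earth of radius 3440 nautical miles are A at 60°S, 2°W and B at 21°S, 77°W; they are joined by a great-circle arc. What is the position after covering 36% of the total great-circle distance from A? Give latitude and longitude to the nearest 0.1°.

Write both endpoints as unit vectors p₁, p₂ with components (cos φ cos λ, cos φ sin λ, sin φ).
The central angle between the endpoints is δ = arccos(p₁·p₂) ≈ 1.125 rad (64.5°).
Interpolate at f = 0.36 with slerp weights a = sin((1−f)δ)/sin δ ≈ 0.731, b = sin(fδ)/sin δ ≈ 0.437.
p = a·p₁ + b·p₂ ≈ (0.457, -0.410, -0.789); φ = arcsin(p_z) ≈ -52.13°, λ = atan2(p_y, p_x) ≈ -41.90°.

≈ 52.1°S, 41.9°W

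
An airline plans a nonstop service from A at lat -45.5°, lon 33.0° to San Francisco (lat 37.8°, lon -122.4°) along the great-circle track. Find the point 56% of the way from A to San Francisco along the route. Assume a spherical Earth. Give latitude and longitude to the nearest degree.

From cos δ = sin φ₁ sin φ₂ + cos φ₁ cos φ₂ cos Δλ, the central angle is δ ≈ 2.796 rad (160.2°).
Interpolate at f = 0.56 with slerp weights a = sin((1−f)δ)/sin δ ≈ 2.779, b = sin(fδ)/sin δ ≈ 2.948.
p = a·p₁ + b·p₂ ≈ (0.385, -0.906, -0.175); φ = arcsin(p_z) ≈ -10.08°, λ = atan2(p_y, p_x) ≈ -66.97°.

≈ lat -10°, lon -67°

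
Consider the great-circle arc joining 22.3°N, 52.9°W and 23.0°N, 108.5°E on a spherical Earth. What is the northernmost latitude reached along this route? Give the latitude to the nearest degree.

The great circle lies in the plane with unit normal n̂ = (p₁ × p₂)/|p₁ × p₂|.
Here n̂_z ≈ +0.361; the vertex latitude is φ_max = arccos|n̂_z| ≈ 68.8°.
Check via Clairaut: cos φ_max = |cos φ₁| · sin C = cos(22.3°)·sin(23.0°) ≈ 0.361, again giving ≈ 68.8°.

≈ 69°N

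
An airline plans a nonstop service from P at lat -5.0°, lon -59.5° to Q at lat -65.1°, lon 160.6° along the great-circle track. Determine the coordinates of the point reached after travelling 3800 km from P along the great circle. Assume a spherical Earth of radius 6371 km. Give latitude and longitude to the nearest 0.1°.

From cos δ = sin φ₁ sin φ₂ + cos φ₁ cos φ₂ cos Δλ, the central angle is δ ≈ 1.815 rad (104.0°). The total great-circle distance is δ·R ≈ 1.815 × 6371 ≈ 11563 km, so the target fraction is f = 3800/11563 ≈ 0.329.
Interpolate at f ≈ 0.329 with slerp weights a = sin((1−f)δ)/sin δ ≈ 0.967, b = sin(fδ)/sin δ ≈ 0.579.
p = a·p₁ + b·p₂ ≈ (0.259, -0.749, -0.609); φ = arcsin(p_z) ≈ -37.54°, λ = atan2(p_y, p_x) ≈ -70.92°.

≈ lat -37.5°, lon -70.9°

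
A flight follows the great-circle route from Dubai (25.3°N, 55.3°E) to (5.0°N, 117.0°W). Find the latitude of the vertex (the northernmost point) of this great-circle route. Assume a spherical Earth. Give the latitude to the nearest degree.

≈ 77°N

The great circle lies in the plane with unit normal n̂ = (p₁ × p₂)/|p₁ × p₂|.
Here n̂_z ≈ -0.233; the vertex latitude is φ_max = arccos|n̂_z| ≈ 76.5°.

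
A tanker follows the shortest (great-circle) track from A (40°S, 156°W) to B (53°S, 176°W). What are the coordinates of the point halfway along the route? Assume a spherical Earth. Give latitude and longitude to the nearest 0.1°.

From cos δ = sin φ₁ sin φ₂ + cos φ₁ cos φ₂ cos Δλ, the central angle is δ ≈ 0.328 rad (18.8°).
Interpolate at f = 1/2 with slerp weights a = sin((1−f)δ)/sin δ ≈ 0.507, b = sin(fδ)/sin δ ≈ 0.507.
p = a·p₁ + b·p₂ ≈ (-0.659, -0.179, -0.731); φ = arcsin(p_z) ≈ -46.93°, λ = atan2(p_y, p_x) ≈ -164.79°.

≈ (46.9°S, 164.8°W)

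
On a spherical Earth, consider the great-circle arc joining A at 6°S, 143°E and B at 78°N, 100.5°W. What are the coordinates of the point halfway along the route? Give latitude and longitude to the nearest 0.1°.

Write both endpoints as unit vectors p₁, p₂ with components (cos φ cos λ, cos φ sin λ, sin φ).
The central angle between the endpoints is δ = arccos(p₁·p₂) ≈ 1.767 rad (101.2°).
Interpolate at f = 1/2 with slerp weights a = sin((1−f)δ)/sin δ ≈ 0.788, b = sin(fδ)/sin δ ≈ 0.788.
p = a·p₁ + b·p₂ ≈ (-0.656, 0.310, 0.688); φ = arcsin(p_z) ≈ 43.50°, λ = atan2(p_y, p_x) ≈ 154.66°.

≈ 43.5°N, 154.7°E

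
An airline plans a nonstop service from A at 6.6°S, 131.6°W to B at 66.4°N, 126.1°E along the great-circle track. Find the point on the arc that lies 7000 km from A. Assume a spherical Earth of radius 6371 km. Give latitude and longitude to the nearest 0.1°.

≈ 49.4°N, 164.6°W

Write both endpoints as unit vectors p₁, p₂ with components (cos φ cos λ, cos φ sin λ, sin φ).
The central angle between the endpoints is δ = arccos(p₁·p₂) ≈ 1.762 rad (101.0°). The total great-circle distance is δ·R ≈ 1.762 × 6371 ≈ 11226 km, so the target fraction is f = 7000/11226 ≈ 0.624.
Interpolate at f ≈ 0.624 with slerp weights a = sin((1−f)δ)/sin δ ≈ 0.627, b = sin(fδ)/sin δ ≈ 0.907.
p = a·p₁ + b·p₂ ≈ (-0.628, -0.172, 0.759); φ = arcsin(p_z) ≈ 49.39°, λ = atan2(p_y, p_x) ≈ -164.64°.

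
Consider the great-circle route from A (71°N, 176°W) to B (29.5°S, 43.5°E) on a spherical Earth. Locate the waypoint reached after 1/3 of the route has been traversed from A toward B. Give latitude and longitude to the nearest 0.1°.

≈ (55.5°N, 73.6°E)

The haversine formula gives a central angle δ ≈ 2.324 rad (133.2°) between the endpoints.
Interpolate at f = 1/3 with slerp weights a = sin((1−f)δ)/sin δ ≈ 1.371, b = sin(fδ)/sin δ ≈ 0.959.
p = a·p₁ + b·p₂ ≈ (0.160, 0.544, 0.824); φ = arcsin(p_z) ≈ 55.48°, λ = atan2(p_y, p_x) ≈ 73.56°.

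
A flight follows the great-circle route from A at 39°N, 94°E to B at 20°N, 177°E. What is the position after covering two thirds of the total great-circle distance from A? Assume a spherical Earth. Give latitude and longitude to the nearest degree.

≈ 33°N, 154°E

From cos δ = sin φ₁ sin φ₂ + cos φ₁ cos φ₂ cos Δλ, the central angle is δ ≈ 1.262 rad (72.3°).
Interpolate at f = 2/3 with slerp weights a = sin((1−f)δ)/sin δ ≈ 0.429, b = sin(fδ)/sin δ ≈ 0.782.
p = a·p₁ + b·p₂ ≈ (-0.758, 0.371, 0.537); φ = arcsin(p_z) ≈ 32.50°, λ = atan2(p_y, p_x) ≈ 153.92°.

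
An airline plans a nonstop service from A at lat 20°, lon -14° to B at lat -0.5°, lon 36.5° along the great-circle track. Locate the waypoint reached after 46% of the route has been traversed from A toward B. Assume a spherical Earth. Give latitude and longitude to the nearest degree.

Convert each endpoint to a unit vector on the sphere (x = cos φ cos λ, y = cos φ sin λ, z = sin φ).
The central angle between the endpoints is δ = arccos(p₁·p₂) ≈ 0.934 rad (53.5°).
Interpolate at f = 0.46 with slerp weights a = sin((1−f)δ)/sin δ ≈ 0.601, b = sin(fδ)/sin δ ≈ 0.518.
p = a·p₁ + b·p₂ ≈ (0.964, 0.172, 0.201); φ = arcsin(p_z) ≈ 11.60°, λ = atan2(p_y, p_x) ≈ 10.08°.

≈ lat 12°, lon 10°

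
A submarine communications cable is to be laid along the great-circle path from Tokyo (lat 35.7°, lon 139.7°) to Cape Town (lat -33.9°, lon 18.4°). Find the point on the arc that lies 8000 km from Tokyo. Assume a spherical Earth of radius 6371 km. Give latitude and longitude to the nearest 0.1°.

≈ lat -1.7°, lon 73.5°

Convert each endpoint to a unit vector on the sphere (x = cos φ cos λ, y = cos φ sin λ, z = sin φ).
The central angle between the endpoints is δ = arccos(p₁·p₂) ≈ 2.313 rad (132.5°). The total great-circle distance is δ·R ≈ 2.313 × 6371 ≈ 14734 km, so the target fraction is f = 8000/14734 ≈ 0.543.
Interpolate at f ≈ 0.543 with slerp weights a = sin((1−f)δ)/sin δ ≈ 1.181, b = sin(fδ)/sin δ ≈ 1.290.
p = a·p₁ + b·p₂ ≈ (0.284, 0.958, -0.030); φ = arcsin(p_z) ≈ -1.72°, λ = atan2(p_y, p_x) ≈ 73.49°.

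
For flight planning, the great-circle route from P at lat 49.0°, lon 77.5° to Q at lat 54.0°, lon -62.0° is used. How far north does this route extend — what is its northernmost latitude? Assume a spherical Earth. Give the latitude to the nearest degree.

≈ 75°

The great circle lies in the plane with unit normal n̂ = (p₁ × p₂)/|p₁ × p₂|.
Here n̂_z ≈ -0.264; the vertex latitude is φ_max = arccos|n̂_z| ≈ 74.7°.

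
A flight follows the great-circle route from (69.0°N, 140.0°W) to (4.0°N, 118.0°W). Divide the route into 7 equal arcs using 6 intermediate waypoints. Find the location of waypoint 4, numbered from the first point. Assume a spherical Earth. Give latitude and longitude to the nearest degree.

Write both endpoints as unit vectors p₁, p₂ with components (cos φ cos λ, cos φ sin λ, sin φ).
The central angle between the endpoints is δ = arccos(p₁·p₂) ≈ 1.163 rad (66.6°).
Interpolate at f = 4/7 with slerp weights a = sin((1−f)δ)/sin δ ≈ 0.521, b = sin(fδ)/sin δ ≈ 0.672.
p = a·p₁ + b·p₂ ≈ (-0.458, -0.712, 0.533); φ = arcsin(p_z) ≈ 32.21°, λ = atan2(p_y, p_x) ≈ -122.74°.

≈ (32°N, 123°W)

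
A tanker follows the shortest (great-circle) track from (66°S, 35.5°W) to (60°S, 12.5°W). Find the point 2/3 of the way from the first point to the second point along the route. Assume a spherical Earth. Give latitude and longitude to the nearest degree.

≈ (62°S, 19°W)

Write both endpoints as unit vectors p₁, p₂ with components (cos φ cos λ, cos φ sin λ, sin φ).
The central angle between the endpoints is δ = arccos(p₁·p₂) ≈ 0.208 rad (11.9°).
Interpolate at f = 2/3 with slerp weights a = sin((1−f)δ)/sin δ ≈ 0.335, b = sin(fδ)/sin δ ≈ 0.669.
p = a·p₁ + b·p₂ ≈ (0.438, -0.152, -0.886); φ = arcsin(p_z) ≈ -62.40°, λ = atan2(p_y, p_x) ≈ -19.11°.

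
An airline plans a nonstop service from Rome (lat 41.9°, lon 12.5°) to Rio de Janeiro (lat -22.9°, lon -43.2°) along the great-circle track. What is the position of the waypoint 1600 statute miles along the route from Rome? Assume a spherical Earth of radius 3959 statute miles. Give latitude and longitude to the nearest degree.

Convert each endpoint to a unit vector on the sphere (x = cos φ cos λ, y = cos φ sin λ, z = sin φ).
The central angle between the endpoints is δ = arccos(p₁·p₂) ≈ 1.444 rad (82.7°). The total great-circle distance is δ·R ≈ 1.444 × 3959 ≈ 5717 mi, so the target fraction is f = 1600/5717 ≈ 0.280.
Interpolate at f ≈ 0.280 with slerp weights a = sin((1−f)δ)/sin δ ≈ 0.869, b = sin(fδ)/sin δ ≈ 0.396.
p = a·p₁ + b·p₂ ≈ (0.898, -0.110, 0.426); φ = arcsin(p_z) ≈ 25.23°, λ = atan2(p_y, p_x) ≈ -6.98°.

≈ lat 25°, lon -7°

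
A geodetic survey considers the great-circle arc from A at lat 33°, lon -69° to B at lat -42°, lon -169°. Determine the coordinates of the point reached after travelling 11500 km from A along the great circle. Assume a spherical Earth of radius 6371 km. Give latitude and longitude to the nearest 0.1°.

≈ lat -35.5°, lon -151.9°

From cos δ = sin φ₁ sin φ₂ + cos φ₁ cos φ₂ cos Δλ, the central angle is δ ≈ 2.063 rad (118.2°). The total great-circle distance is δ·R ≈ 2.063 × 6371 ≈ 13144 km, so the target fraction is f = 11500/13144 ≈ 0.875.
Interpolate at f ≈ 0.875 with slerp weights a = sin((1−f)δ)/sin δ ≈ 0.290, b = sin(fδ)/sin δ ≈ 1.104.
p = a·p₁ + b·p₂ ≈ (-0.718, -0.383, -0.581); φ = arcsin(p_z) ≈ -35.51°, λ = atan2(p_y, p_x) ≈ -151.91°.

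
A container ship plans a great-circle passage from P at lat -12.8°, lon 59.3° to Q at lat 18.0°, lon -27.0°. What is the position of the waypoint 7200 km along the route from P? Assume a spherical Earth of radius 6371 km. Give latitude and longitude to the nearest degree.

Convert each endpoint to a unit vector on the sphere (x = cos φ cos λ, y = cos φ sin λ, z = sin φ).
The central angle between the endpoints is δ = arccos(p₁·p₂) ≈ 1.579 rad (90.5°). The total great-circle distance is δ·R ≈ 1.579 × 6371 ≈ 10062 km, so the target fraction is f = 7200/10062 ≈ 0.716.
Interpolate at f ≈ 0.716 with slerp weights a = sin((1−f)δ)/sin δ ≈ 0.434, b = sin(fδ)/sin δ ≈ 0.904.
p = a·p₁ + b·p₂ ≈ (0.983, -0.026, 0.183); φ = arcsin(p_z) ≈ 10.56°, λ = atan2(p_y, p_x) ≈ -1.54°.

≈ lat 11°, lon -2°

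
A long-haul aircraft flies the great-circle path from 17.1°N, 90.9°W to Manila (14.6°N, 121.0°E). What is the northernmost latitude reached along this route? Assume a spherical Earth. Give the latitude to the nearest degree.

The great circle lies in the plane with unit normal n̂ = (p₁ × p₂)/|p₁ × p₂|.
Here n̂_z ≈ -0.695; the vertex latitude is φ_max = arccos|n̂_z| ≈ 46.0°.

≈ 46°N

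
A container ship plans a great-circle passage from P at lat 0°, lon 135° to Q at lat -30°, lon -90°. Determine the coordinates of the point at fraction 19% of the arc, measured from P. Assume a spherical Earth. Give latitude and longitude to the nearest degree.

≈ lat -15°, lon 154°

Convert each endpoint to a unit vector on the sphere (x = cos φ cos λ, y = cos φ sin λ, z = sin φ).
The central angle between the endpoints is δ = arccos(p₁·p₂) ≈ 2.230 rad (127.8°).
Interpolate at f = 0.19 with slerp weights a = sin((1−f)δ)/sin δ ≈ 1.230, b = sin(fδ)/sin δ ≈ 0.520.
p = a·p₁ + b·p₂ ≈ (-0.870, 0.419, -0.260); φ = arcsin(p_z) ≈ -15.07°, λ = atan2(p_y, p_x) ≈ 154.26°.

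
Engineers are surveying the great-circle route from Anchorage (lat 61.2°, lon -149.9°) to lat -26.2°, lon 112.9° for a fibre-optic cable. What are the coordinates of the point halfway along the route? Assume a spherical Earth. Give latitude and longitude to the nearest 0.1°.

≈ lat 24.3°, lon 142.6°

From cos δ = sin φ₁ sin φ₂ + cos φ₁ cos φ₂ cos Δλ, the central angle is δ ≈ 2.028 rad (116.2°).
Interpolate at f = 1/2 with slerp weights a = sin((1−f)δ)/sin δ ≈ 0.946, b = sin(fδ)/sin δ ≈ 0.946.
p = a·p₁ + b·p₂ ≈ (-0.724, 0.553, 0.411); φ = arcsin(p_z) ≈ 24.28°, λ = atan2(p_y, p_x) ≈ 142.63°.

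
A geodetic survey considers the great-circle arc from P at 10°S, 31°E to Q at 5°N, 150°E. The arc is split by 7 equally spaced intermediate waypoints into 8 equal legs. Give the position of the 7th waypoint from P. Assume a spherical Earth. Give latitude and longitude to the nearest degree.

≈ 3°N, 135°E

Write both endpoints as unit vectors p₁, p₂ with components (cos φ cos λ, cos φ sin λ, sin φ).
The central angle between the endpoints is δ = arccos(p₁·p₂) ≈ 2.084 rad (119.4°).
Interpolate at f = 7/8 with slerp weights a = sin((1−f)δ)/sin δ ≈ 0.296, b = sin(fδ)/sin δ ≈ 1.111.
p = a·p₁ + b·p₂ ≈ (-0.709, 0.703, 0.046); φ = arcsin(p_z) ≈ 2.61°, λ = atan2(p_y, p_x) ≈ 135.24°.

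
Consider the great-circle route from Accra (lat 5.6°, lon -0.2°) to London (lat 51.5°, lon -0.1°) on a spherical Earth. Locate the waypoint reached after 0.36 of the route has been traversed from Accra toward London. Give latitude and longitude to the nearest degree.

Convert each endpoint to a unit vector on the sphere (x = cos φ cos λ, y = cos φ sin λ, z = sin φ).
The central angle between the endpoints is δ = arccos(p₁·p₂) ≈ 0.801 rad (45.9°).
Interpolate at f = 0.36 with slerp weights a = sin((1−f)δ)/sin δ ≈ 0.683, b = sin(fδ)/sin δ ≈ 0.396.
p = a·p₁ + b·p₂ ≈ (0.926, -0.003, 0.377); φ = arcsin(p_z) ≈ 22.12°, λ = atan2(p_y, p_x) ≈ -0.17°.

≈ lat 22°, lon 0°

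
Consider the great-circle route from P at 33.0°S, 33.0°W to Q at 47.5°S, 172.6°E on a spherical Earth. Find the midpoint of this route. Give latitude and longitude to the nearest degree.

≈ 74°S, 85°W

Convert each endpoint to a unit vector on the sphere (x = cos φ cos λ, y = cos φ sin λ, z = sin φ).
The central angle between the endpoints is δ = arccos(p₁·p₂) ≈ 1.680 rad (96.3°).
Interpolate at f = 1/2 with slerp weights a = sin((1−f)δ)/sin δ ≈ 0.749, b = sin(fδ)/sin δ ≈ 0.749.
p = a·p₁ + b·p₂ ≈ (0.025, -0.277, -0.961); φ = arcsin(p_z) ≈ -73.85°, λ = atan2(p_y, p_x) ≈ -84.84°.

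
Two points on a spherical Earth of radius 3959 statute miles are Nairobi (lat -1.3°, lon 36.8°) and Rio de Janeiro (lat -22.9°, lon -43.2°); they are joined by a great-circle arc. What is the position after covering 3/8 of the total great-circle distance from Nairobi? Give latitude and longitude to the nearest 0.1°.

≈ lat -12.5°, lon 8.6°

Convert each endpoint to a unit vector on the sphere (x = cos φ cos λ, y = cos φ sin λ, z = sin φ).
The central angle between the endpoints is δ = arccos(p₁·p₂) ≈ 1.401 rad (80.3°).
Interpolate at f = 3/8 with slerp weights a = sin((1−f)δ)/sin δ ≈ 0.779, b = sin(fδ)/sin δ ≈ 0.509.
p = a·p₁ + b·p₂ ≈ (0.966, 0.146, -0.216); φ = arcsin(p_z) ≈ -12.46°, λ = atan2(p_y, p_x) ≈ 8.58°.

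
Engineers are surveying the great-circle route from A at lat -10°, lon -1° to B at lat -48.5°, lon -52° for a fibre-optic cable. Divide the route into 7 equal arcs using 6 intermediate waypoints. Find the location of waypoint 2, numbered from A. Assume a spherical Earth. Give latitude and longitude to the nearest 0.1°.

≈ lat -22.7°, lon -11.8°

Write both endpoints as unit vectors p₁, p₂ with components (cos φ cos λ, cos φ sin λ, sin φ).
The central angle between the endpoints is δ = arccos(p₁·p₂) ≈ 1.000 rad (57.3°).
Interpolate at f = 2/7 with slerp weights a = sin((1−f)δ)/sin δ ≈ 0.778, b = sin(fδ)/sin δ ≈ 0.335.
p = a·p₁ + b·p₂ ≈ (0.903, -0.188, -0.386); φ = arcsin(p_z) ≈ -22.70°, λ = atan2(p_y, p_x) ≈ -11.77°.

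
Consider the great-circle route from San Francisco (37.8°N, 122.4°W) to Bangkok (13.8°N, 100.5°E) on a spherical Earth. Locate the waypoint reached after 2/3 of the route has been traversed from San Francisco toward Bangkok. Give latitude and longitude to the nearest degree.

Convert each endpoint to a unit vector on the sphere (x = cos φ cos λ, y = cos φ sin λ, z = sin φ).
The central angle between the endpoints is δ = arccos(p₁·p₂) ≈ 2.000 rad (114.6°).
Interpolate at f = 2/3 with slerp weights a = sin((1−f)δ)/sin δ ≈ 0.680, b = sin(fδ)/sin δ ≈ 1.069.
p = a·p₁ + b·p₂ ≈ (-0.477, 0.567, 0.672); φ = arcsin(p_z) ≈ 42.19°, λ = atan2(p_y, p_x) ≈ 130.08°.

≈ 42°N, 130°E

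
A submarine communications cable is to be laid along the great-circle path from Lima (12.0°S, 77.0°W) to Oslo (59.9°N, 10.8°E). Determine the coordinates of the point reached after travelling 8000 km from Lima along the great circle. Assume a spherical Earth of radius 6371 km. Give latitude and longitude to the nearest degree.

From cos δ = sin φ₁ sin φ₂ + cos φ₁ cos φ₂ cos Δλ, the central angle is δ ≈ 1.733 rad (99.3°). The total great-circle distance is δ·R ≈ 1.733 × 6371 ≈ 11038 km, so the target fraction is f = 8000/11038 ≈ 0.725.
Interpolate at f ≈ 0.725 with slerp weights a = sin((1−f)δ)/sin δ ≈ 0.465, b = sin(fδ)/sin δ ≈ 0.963.
p = a·p₁ + b·p₂ ≈ (0.577, -0.353, 0.737); φ = arcsin(p_z) ≈ 47.45°, λ = atan2(p_y, p_x) ≈ -31.44°.

≈ 47°N, 31°W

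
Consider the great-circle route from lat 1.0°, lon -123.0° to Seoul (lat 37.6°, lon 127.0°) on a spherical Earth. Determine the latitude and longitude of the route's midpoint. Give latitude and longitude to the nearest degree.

≈ lat 31°, lon -169°

Convert each endpoint to a unit vector on the sphere (x = cos φ cos λ, y = cos φ sin λ, z = sin φ).
The central angle between the endpoints is δ = arccos(p₁·p₂) ≈ 1.834 rad (105.1°).
Interpolate at f = 1/2 with slerp weights a = sin((1−f)δ)/sin δ ≈ 0.822, b = sin(fδ)/sin δ ≈ 0.822.
p = a·p₁ + b·p₂ ≈ (-0.840, -0.169, 0.516); φ = arcsin(p_z) ≈ 31.06°, λ = atan2(p_y, p_x) ≈ -168.61°.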